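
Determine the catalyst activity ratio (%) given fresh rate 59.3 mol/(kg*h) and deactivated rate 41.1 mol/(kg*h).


Activity (%) = (rate_used / rate_fresh) * 100
rate_used = 41.1, rate_fresh = 59.3
= (41.1 / 59.3) * 100
= 0.6931 * 100 = 69.31

69.31 %


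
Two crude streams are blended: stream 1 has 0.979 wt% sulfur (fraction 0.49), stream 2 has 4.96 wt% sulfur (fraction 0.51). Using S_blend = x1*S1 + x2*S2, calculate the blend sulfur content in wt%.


Linear sulfur blending: S_blend = x1*S1 + x2*S2
Contribution 1: 0.49 * 0.979 = 0.47971 wt%
Contribution 2: 0.51 * 4.96 = 2.5296 wt%
S_blend = 0.47971 + 2.5296 = 3.00931

3.00931 wt%


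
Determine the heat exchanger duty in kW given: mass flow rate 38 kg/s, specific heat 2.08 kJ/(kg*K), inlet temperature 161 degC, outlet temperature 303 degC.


Q = m_dot * cp * delta_T
delta_T = 303 - 161 = 142 K
Q = 38 * 2.08 * 142
= 79.04 * 142
= 11223.68 kW

11223.68 kW


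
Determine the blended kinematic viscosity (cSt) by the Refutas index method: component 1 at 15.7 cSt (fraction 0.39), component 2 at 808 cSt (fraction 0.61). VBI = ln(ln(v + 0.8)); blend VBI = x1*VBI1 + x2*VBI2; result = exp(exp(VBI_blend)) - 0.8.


Refutas method: VBN_i = 14.534*ln(ln(visc_i + 0.8)) + 10.975, blended linearly by mass fraction; since VBN is linear in VBI_i = ln(ln(visc_i + 0.8)) and the fractions sum to 1, blend VBI directly: visc = exp(exp(VBI_blend)) - 0.8
VBI_1 = ln(ln(15.7 + 0.8)) = 1.03082
VBI_2 = ln(ln(808 + 0.8)) = 1.90144
VBI_blend = 0.39 * 1.03082 + 0.61 * 1.90144 = 1.5619
visc_blend = exp(exp(1.5619)) - 0.8 = 116.9

116.9 cSt


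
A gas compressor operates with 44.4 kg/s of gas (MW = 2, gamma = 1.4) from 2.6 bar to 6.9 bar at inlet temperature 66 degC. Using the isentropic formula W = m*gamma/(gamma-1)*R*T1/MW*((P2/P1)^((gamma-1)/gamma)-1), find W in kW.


Isentropic work: W = m*(gamma/(gamma-1))*(R*T1/MW)*((P2/P1)^((gamma-1)/gamma) - 1)
T1 = 66 + 273.15 = 339.15 K
Pressure ratio = 6.9 / 2.6 = 2.65385
Exponent = (1.4 - 1)/1.4 = 0.285714
(P2/P1)^exp - 1 = 2.65385^0.285714 - 1 = 0.321622
W = 44.4 * 1.4 / 0.4 * 8.314 * 339.15 / 2 * 0.321622 = 70460

70460 kW


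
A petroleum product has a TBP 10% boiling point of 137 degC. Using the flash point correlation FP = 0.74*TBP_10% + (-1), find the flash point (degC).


FP = 0.74 * 137 + (-1) = 100.38

100.38 degC


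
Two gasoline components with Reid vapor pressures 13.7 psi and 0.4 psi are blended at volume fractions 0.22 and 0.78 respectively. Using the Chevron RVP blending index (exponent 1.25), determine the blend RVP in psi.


Chevron index: RVP_blend = (sum xi*RVPi^1.25)^(1/1.25)
RVP^1.25 terms: 0.22 * 13.7^1.25 + 0.78 * 0.4^1.25 = 6.04673
RVP_blend = 6.04673^(1/1.25) = 4.219

4.219 psi


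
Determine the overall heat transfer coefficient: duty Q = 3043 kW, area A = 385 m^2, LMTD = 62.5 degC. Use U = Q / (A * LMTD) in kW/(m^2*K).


From Q = U*A*LMTD, U = Q / (A * LMTD)
U = 3043 / (385 * 62.5) = 3043 / 24062.5 = 0.1265

0.1265 kW/(m^2*K)


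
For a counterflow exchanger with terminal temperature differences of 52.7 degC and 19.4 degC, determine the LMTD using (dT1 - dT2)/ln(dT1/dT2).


LMTD = (dT1 - dT2) / ln(dT1/dT2)
= (52.7 - 19.4) / ln(52.7 / 19.4) = 33.3 / 0.999342 = 33.32

33.32 degC


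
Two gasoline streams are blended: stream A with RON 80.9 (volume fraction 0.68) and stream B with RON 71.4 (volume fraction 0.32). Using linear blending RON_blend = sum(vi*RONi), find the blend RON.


Linear blending: RON_blend = sum(vi * RONi)
Contribution 1: 0.68 * 80.9 = 55.012
Contribution 2: 0.32 * 71.4 = 22.848
RON_blend = 55.012 + 22.848 = 77.86

77.86


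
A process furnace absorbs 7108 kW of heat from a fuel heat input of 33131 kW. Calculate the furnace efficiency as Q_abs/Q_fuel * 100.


Furnace efficiency = Q_absorbed / Q_fuel * 100
= 7108 / 33131 * 100 = 21.45

21.45 %


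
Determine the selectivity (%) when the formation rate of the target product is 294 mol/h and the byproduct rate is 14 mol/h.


Selectivity = desired / (desired + undesired) * 100
Total products = 294 + 14 = 308 mol/h
S = 294 / 308 * 100
= 0.9545 * 100
= 95.45 %

95.45 %


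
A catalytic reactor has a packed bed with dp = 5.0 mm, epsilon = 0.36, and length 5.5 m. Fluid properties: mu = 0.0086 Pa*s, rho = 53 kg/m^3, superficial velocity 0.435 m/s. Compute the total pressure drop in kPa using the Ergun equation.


dp = 5.0 mm = 0.005 m
Viscous term = 150*0.0086*0.435*(1-0.36)^2 / (0.005^2*0.36^3) = 197057
Inertial term = 1.75*53*0.435^2*(1-0.36) / (0.005*0.36^3) = 48149.8
dP/L = 197057 + 48149.8 = 245207 Pa/m
dP = 245207 * 5.5 / 1000 = 1349 kPa

1349 kPa


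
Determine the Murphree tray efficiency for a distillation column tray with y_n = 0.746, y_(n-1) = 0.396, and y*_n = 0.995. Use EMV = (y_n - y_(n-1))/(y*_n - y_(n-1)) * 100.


Murphree vapor efficiency: EMV = (y_n - y_(n-1)) / (y*_n - y_(n-1)) * 100
EMV = (0.746 - 0.396) / (0.995 - 0.396) * 100 = 0.35 / 0.599 * 100 = 58.43

58.43 %


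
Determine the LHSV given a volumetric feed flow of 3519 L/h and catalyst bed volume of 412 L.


LHSV = volumetric feed rate / catalyst volume
= 3519 L/h / 412 L
= 8.541 h^-1

8.541 h^-1


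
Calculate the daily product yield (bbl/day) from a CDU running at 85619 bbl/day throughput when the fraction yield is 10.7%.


Crude throughput = 85619 bbl/day
Fraction yield = 10.7%
yield = throughput * fraction / 100
yield = 85619 * 10.7 / 100 = 9161.233

9161.233 bbl/day


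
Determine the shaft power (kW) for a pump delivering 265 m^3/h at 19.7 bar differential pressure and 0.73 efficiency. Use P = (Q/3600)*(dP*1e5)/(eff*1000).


Q = 265 / 3600 = 0.0736111 m^3/s
P = 0.0736111 * (19.7 * 1e5) / 0.73 / 1000 = 198.6

198.6 kW


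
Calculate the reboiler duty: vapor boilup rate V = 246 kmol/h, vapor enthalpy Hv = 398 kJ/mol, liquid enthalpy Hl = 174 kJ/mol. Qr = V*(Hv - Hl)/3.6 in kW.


Qr = 246 * (398 - 174) / 3.6 = 246 * 224 / 3.6 = 15310

15310 kW


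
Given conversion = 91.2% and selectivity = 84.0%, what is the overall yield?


Overall yield = conversion (%) * selectivity (%) / 100
Conversion = 91.2%, Selectivity = 84.0%
Y = 91.2 * 84.0 / 100
= 76.608 %

76.608 %


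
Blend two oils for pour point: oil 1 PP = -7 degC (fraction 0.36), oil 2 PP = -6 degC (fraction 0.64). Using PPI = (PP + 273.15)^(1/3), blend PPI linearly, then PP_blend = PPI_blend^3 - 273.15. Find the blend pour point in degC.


PPI_1 = (-7 + 273.15)^(1/3) = 6.432436
PPI_2 = (-6 + 273.15)^(1/3) = 6.440482
PPI_blend = 0.36 * 6.432436 + 0.64 * 6.440482 = 6.437585
PP_blend = 6.437585^3 - 273.15 = 266.7896 - 273.15 = -6.36

-6.36 degC


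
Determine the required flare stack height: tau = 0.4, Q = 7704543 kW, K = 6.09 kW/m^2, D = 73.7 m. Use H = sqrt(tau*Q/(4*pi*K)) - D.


tau*Q/(4*pi*K) = 0.4 * 7704543 / (4 * pi * 6.09) = 40269.8
sqrt(40269.8) = 200.673
H = 200.673 - 73.7 = 127.0

127.0 m


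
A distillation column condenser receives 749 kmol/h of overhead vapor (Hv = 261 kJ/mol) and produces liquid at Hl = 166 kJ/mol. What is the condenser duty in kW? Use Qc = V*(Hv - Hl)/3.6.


Qc = 749 * (261 - 166) / 3.6 = 749 * 95 / 3.6 = 19770

19770 kW


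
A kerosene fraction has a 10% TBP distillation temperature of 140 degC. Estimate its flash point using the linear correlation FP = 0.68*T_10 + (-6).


FP = 0.68 * 140 + (-6) = 89.2

89.2 degC


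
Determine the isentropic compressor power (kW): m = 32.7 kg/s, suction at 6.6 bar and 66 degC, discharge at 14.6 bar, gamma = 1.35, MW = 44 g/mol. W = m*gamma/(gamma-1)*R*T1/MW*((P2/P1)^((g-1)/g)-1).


Isentropic work: W = m*(gamma/(gamma-1))*(R*T1/MW)*((P2/P1)^((gamma-1)/gamma) - 1)
T1 = 66 + 273.15 = 339.15 K
Pressure ratio = 14.6 / 6.6 = 2.21212
Exponent = (1.35 - 1)/1.35 = 0.259259
(P2/P1)^exp - 1 = 2.21212^0.259259 - 1 = 0.228555
W = 32.7 * 1.35 / 0.35 * 8.314 * 339.15 / 44 * 0.228555 = 1847

1847 kW


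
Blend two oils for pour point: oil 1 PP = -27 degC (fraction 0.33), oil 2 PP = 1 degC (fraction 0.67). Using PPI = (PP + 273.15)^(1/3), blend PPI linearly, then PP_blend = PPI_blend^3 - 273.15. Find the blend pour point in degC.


PPI_1 = (-27 + 273.15)^(1/3) = 6.2671
PPI_2 = (1 + 273.15)^(1/3) = 6.49625
PPI_blend = 0.33 * 6.2671 + 0.67 * 6.49625 = 6.420631
PP_blend = 6.420631^3 - 273.15 = 264.6873 - 273.15 = -8.46

-8.46 degC


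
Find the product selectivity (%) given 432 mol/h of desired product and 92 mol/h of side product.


Selectivity = desired / (desired + undesired) * 100
Total products = 432 + 92 = 524 mol/h
S = 432 / 524 * 100
= 0.8244 * 100
= 82.44 %

82.44 %


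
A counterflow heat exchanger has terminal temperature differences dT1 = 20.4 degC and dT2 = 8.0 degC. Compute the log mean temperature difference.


LMTD = (dT1 - dT2) / ln(dT1/dT2)
= (20.4 - 8.0) / ln(20.4 / 8.0) = 12.4 / 0.936093 = 13.25

13.25 degC


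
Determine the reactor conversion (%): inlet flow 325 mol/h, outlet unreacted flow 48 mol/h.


X = (F_in - F_out) / F_in * 100
Moles reacted = 325 - 48 = 277
X = 277 / 325 * 100
= 0.8523 * 100
= 85.23 %

85.23 %


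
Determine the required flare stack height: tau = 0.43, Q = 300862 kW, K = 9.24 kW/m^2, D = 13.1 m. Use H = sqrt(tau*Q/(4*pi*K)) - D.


tau*Q/(4*pi*K) = 0.43 * 300862 / (4 * pi * 9.24) = 1114.18
sqrt(1114.18) = 33.3793
H = 33.3793 - 13.1 = 20.28

20.28 m


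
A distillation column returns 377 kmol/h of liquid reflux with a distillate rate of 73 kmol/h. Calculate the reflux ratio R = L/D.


Reflux ratio definition: R = L / D (liquid returned / distillate withdrawn)
L = 377 kmol/h, D = 73 kmol/h
R = 377 / 73 = 5.164

5.164


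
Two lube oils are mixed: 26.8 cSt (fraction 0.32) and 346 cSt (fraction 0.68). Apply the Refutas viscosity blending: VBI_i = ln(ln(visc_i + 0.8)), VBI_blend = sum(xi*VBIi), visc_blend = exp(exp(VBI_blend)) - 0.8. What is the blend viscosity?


Refutas method: VBN_i = 14.534*ln(ln(visc_i + 0.8)) + 10.975, blended linearly by mass fraction; since VBN is linear in VBI_i = ln(ln(visc_i + 0.8)) and the fractions sum to 1, blend VBI directly: visc = exp(exp(VBI_blend)) - 0.8
VBI_1 = ln(ln(26.8 + 0.8)) = 1.19931
VBI_2 = ln(ln(346 + 0.8)) = 1.76623
VBI_blend = 0.32 * 1.19931 + 0.68 * 1.76623 = 1.58482
visc_blend = exp(exp(1.58482)) - 0.8 = 130.6

130.6 cSt


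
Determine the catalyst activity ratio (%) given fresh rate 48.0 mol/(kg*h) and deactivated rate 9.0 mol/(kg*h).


Activity (%) = (rate_used / rate_fresh) * 100
rate_used = 9.0, rate_fresh = 48.0
= (9.0 / 48.0) * 100
= 0.1875 * 100 = 18.75

18.75 %


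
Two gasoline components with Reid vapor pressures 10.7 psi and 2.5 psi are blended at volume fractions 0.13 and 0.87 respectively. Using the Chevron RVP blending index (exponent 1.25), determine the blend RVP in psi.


Chevron index: RVP_blend = (sum xi*RVPi^1.25)^(1/1.25)
RVP^1.25 terms: 0.13 * 10.7^1.25 + 0.87 * 2.5^1.25 = 5.2507
RVP_blend = 5.2507^(1/1.25) = 3.769

3.769 psi


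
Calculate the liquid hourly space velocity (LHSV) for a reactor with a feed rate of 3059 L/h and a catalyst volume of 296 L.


LHSV = volumetric feed rate / catalyst volume
= 3059 L/h / 296 L
= 10.33 h^-1

10.33 h^-1


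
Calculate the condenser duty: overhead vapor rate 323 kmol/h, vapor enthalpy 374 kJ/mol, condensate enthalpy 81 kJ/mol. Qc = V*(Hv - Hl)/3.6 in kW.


Qc = 323 * (374 - 81) / 3.6 = 323 * 293 / 3.6 = 26290

26290 kW


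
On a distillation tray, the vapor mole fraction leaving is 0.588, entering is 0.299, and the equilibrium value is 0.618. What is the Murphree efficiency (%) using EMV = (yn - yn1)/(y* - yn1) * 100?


Murphree vapor efficiency: EMV = (y_n - y_(n-1)) / (y*_n - y_(n-1)) * 100
EMV = (0.588 - 0.299) / (0.618 - 0.299) * 100 = 0.289 / 0.319 * 100 = 90.60

90.60 %


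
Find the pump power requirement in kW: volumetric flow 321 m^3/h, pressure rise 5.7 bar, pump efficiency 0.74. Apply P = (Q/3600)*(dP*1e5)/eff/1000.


Q = 321 / 3600 = 0.0891667 m^3/s
P = 0.0891667 * (5.7 * 1e5) / 0.74 / 1000 = 68.68

68.68 kW


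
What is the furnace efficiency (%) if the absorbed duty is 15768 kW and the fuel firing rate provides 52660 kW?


Furnace efficiency = Q_absorbed / Q_fuel * 100
= 15768 / 52660 * 100 = 29.94

29.94 %


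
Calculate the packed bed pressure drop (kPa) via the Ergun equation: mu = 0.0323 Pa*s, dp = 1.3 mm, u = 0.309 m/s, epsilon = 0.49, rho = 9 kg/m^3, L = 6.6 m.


dp = 1.3 mm = 0.0013 m
Viscous term = 150*0.0323*0.309*(1-0.49)^2 / (0.0013^2*0.49^3) = 1958470
Inertial term = 1.75*9*0.309^2*(1-0.49) / (0.0013*0.49^3) = 5014.6
dP/L = 1958470 + 5014.6 = 1963480 Pa/m
dP = 1963480 * 6.6 / 1000 = 12960 kPa

12960 kPa


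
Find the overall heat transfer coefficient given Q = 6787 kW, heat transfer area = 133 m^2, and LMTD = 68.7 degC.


From Q = U*A*LMTD, U = Q / (A * LMTD)
U = 6787 / (133 * 68.7) = 6787 / 9137.1 = 0.7428

0.7428 kW/(m^2*K)


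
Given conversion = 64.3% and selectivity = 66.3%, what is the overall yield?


Overall yield = conversion (%) * selectivity (%) / 100
Conversion = 64.3%, Selectivity = 66.3%
Y = 64.3 * 66.3 / 100
= 42.6309 %

42.6309 %


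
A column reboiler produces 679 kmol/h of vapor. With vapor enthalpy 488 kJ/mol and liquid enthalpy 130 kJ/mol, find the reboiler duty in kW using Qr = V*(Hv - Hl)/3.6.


Qr = 679 * (488 - 130) / 3.6 = 679 * 358 / 3.6 = 67520

67520 kW


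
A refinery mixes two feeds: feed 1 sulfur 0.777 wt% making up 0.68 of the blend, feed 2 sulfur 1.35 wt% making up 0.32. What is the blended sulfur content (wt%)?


Linear sulfur blending: S_blend = x1*S1 + x2*S2
Contribution 1: 0.68 * 0.777 = 0.52836 wt%
Contribution 2: 0.32 * 1.35 = 0.432 wt%
S_blend = 0.52836 + 0.432 = 0.96036

0.96036 wt%


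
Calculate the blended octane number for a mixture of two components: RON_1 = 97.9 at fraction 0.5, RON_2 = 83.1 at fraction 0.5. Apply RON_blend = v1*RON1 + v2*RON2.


Linear blending: RON_blend = sum(vi * RONi)
Contribution 1: 0.5 * 97.9 = 48.95
Contribution 2: 0.5 * 83.1 = 41.55
RON_blend = 48.95 + 41.55 = 90.5

90.5


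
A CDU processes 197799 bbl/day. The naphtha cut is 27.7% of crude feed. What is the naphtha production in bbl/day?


Crude throughput = 197799 bbl/day
Fraction yield = 27.7%
yield = throughput * fraction / 100
yield = 197799 * 27.7 / 100 = 54790.323

54790.323 bbl/day


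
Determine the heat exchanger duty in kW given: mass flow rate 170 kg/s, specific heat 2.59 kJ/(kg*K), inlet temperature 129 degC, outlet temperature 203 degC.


Q = m_dot * cp * delta_T
delta_T = 203 - 129 = 74 K
Q = 170 * 2.59 * 74
= 440.3 * 74
= 32582.2 kW

32582.2 kW


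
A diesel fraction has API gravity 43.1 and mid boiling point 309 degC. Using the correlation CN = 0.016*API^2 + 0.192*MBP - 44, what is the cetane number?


CN = 0.016 * 43.1^2 + 0.192 * 309 - 44
CN = 29.72176 + 59.328 - 44 = 45.04976

45.04976


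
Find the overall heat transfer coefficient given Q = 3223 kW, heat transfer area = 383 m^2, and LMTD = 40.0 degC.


From Q = U*A*LMTD, U = Q / (A * LMTD)
U = 3223 / (383 * 40.0) = 3223 / 15320 = 0.2104

0.2104 kW/(m^2*K)


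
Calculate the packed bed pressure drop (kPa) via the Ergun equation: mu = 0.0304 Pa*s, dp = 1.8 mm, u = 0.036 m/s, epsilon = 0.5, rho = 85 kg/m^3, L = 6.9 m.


dp = 1.8 mm = 0.0018 m
Viscous term = 150*0.0304*0.036*(1-0.5)^2 / (0.0018^2*0.5^3) = 101333
Inertial term = 1.75*85*0.036^2*(1-0.5) / (0.0018*0.5^3) = 428.4
dP/L = 101333 + 428.4 = 101761 Pa/m
dP = 101761 * 6.9 / 1000 = 702.2 kPa

702.2 kPa


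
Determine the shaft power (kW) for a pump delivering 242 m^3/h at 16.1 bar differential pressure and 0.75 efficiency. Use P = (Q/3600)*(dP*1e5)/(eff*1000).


Q = 242 / 3600 = 0.0672222 m^3/s
P = 0.0672222 * (16.1 * 1e5) / 0.75 / 1000 = 144.3

144.3 kW


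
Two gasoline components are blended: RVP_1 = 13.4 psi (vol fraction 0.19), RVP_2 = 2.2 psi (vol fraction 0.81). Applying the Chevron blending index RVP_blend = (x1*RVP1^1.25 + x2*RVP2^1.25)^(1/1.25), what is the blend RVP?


Chevron index: RVP_blend = (sum xi*RVPi^1.25)^(1/1.25)
RVP^1.25 terms: 0.19 * 13.4^1.25 + 0.81 * 2.2^1.25 = 7.04145
RVP_blend = 7.04145^(1/1.25) = 4.766

4.766 psi


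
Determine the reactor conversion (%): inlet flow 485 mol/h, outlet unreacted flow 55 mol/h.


X = (F_in - F_out) / F_in * 100
Moles reacted = 485 - 55 = 430
X = 430 / 485 * 100
= 0.8866 * 100
= 88.66 %

88.66 %


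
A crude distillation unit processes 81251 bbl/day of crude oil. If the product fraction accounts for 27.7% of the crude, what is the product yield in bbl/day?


Crude throughput = 81251 bbl/day
Fraction yield = 27.7%
yield = throughput * fraction / 100
yield = 81251 * 27.7 / 100 = 22506.527

22506.527 bbl/day


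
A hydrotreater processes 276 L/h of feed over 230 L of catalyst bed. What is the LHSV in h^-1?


LHSV = volumetric feed rate / catalyst volume
= 276 L/h / 230 L
= 1.200 h^-1

1.200 h^-1


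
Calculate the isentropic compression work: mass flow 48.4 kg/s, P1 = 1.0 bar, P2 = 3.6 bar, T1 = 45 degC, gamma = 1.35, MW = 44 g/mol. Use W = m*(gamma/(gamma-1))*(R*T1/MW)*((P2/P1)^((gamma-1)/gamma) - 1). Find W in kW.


Isentropic work: W = m*(gamma/(gamma-1))*(R*T1/MW)*((P2/P1)^((gamma-1)/gamma) - 1)
T1 = 45 + 273.15 = 318.15 K
Pressure ratio = 3.6 / 1.0 = 3.6
Exponent = (1.35 - 1)/1.35 = 0.259259
(P2/P1)^exp - 1 = 3.6^0.259259 - 1 = 0.393883
W = 48.4 * 1.35 / 0.35 * 8.314 * 318.15 / 44 * 0.393883 = 4420

4420 kW


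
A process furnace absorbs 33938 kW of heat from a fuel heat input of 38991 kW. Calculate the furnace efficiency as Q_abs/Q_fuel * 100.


Furnace efficiency = Q_absorbed / Q_fuel * 100
= 33938 / 38991 * 100 = 87.04

87.04 %


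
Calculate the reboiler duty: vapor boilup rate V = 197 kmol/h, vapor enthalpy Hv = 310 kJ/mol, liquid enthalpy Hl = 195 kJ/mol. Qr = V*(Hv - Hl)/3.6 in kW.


Qr = 197 * (310 - 195) / 3.6 = 197 * 115 / 3.6 = 6293

6293 kW


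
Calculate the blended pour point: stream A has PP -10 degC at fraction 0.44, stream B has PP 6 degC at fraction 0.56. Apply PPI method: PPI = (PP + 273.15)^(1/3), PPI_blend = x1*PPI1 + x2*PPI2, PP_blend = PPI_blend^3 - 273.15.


PPI_1 = (-10 + 273.15)^(1/3) = 6.408176
PPI_2 = (6 + 273.15)^(1/3) = 6.535506
PPI_blend = 0.44 * 6.408176 + 0.56 * 6.535506 = 6.479481
PP_blend = 6.479481^3 - 273.15 = 272.0324 - 273.15 = -1.12

-1.12 degC


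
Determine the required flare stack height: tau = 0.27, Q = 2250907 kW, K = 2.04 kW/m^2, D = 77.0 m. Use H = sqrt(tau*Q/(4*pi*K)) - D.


tau*Q/(4*pi*K) = 0.27 * 2250907 / (4 * pi * 2.04) = 23707.3
sqrt(23707.3) = 153.972
H = 153.972 - 77.0 = 76.97

76.97 m


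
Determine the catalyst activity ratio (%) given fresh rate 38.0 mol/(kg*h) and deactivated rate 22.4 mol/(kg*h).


Activity (%) = (rate_used / rate_fresh) * 100
rate_used = 22.4, rate_fresh = 38.0
= (22.4 / 38.0) * 100
= 0.5895 * 100 = 58.95

58.95 %


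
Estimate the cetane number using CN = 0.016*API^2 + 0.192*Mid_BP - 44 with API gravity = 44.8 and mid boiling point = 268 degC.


CN = 0.016 * 44.8^2 + 0.192 * 268 - 44
CN = 32.11264 + 51.456 - 44 = 39.56864

39.56864


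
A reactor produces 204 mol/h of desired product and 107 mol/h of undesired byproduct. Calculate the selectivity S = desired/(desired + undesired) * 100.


Selectivity = desired / (desired + undesired) * 100
Total products = 204 + 107 = 311 mol/h
S = 204 / 311 * 100
= 0.6559 * 100
= 65.59 %

65.59 %


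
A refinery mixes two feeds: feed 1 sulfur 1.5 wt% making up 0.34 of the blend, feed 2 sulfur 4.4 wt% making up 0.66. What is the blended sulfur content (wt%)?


Linear sulfur blending: S_blend = x1*S1 + x2*S2
Contribution 1: 0.34 * 1.5 = 0.51 wt%
Contribution 2: 0.66 * 4.4 = 2.904 wt%
S_blend = 0.51 + 2.904 = 3.414

3.414 wt%


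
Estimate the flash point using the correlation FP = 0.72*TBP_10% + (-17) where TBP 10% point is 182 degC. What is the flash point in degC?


FP = 0.72 * 182 + (-17) = 114.04

114.04 degC


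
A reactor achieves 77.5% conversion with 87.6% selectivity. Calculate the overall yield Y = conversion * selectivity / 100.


Overall yield = conversion (%) * selectivity (%) / 100
Conversion = 77.5%, Selectivity = 87.6%
Y = 77.5 * 87.6 / 100
= 67.89 %

67.89 %


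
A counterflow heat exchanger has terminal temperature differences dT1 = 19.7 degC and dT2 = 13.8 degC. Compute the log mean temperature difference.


LMTD = (dT1 - dT2) / ln(dT1/dT2)
= (19.7 - 13.8) / ln(19.7 / 13.8) = 5.9 / 0.35595 = 16.58

16.58 degC


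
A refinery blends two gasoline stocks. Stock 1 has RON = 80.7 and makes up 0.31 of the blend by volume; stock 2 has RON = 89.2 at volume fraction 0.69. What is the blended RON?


Linear blending: RON_blend = sum(vi * RONi)
Contribution 1: 0.31 * 80.7 = 25.017
Contribution 2: 0.69 * 89.2 = 61.548
RON_blend = 25.017 + 61.548 = 86.565

86.565


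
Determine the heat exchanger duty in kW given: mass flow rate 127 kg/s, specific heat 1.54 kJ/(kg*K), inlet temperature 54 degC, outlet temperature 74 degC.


Q = m_dot * cp * delta_T
delta_T = 74 - 54 = 20 K
Q = 127 * 1.54 * 20
= 195.58 * 20
= 3911.6 kW

3911.6 kW


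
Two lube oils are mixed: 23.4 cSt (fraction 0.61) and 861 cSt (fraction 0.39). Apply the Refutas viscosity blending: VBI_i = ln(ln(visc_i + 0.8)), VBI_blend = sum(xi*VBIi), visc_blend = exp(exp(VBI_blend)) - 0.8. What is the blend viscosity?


Refutas method: VBN_i = 14.534*ln(ln(visc_i + 0.8)) + 10.975, blended linearly by mass fraction; since VBN is linear in VBI_i = ln(ln(visc_i + 0.8)) and the fractions sum to 1, blend VBI directly: visc = exp(exp(VBI_blend)) - 0.8
VBI_1 = ln(ln(23.4 + 0.8)) = 1.15888
VBI_2 = ln(ln(861 + 0.8)) = 1.91088
VBI_blend = 0.61 * 1.15888 + 0.39 * 1.91088 = 1.45216
visc_blend = exp(exp(1.45216)) - 0.8 = 70.89

70.89 cSt


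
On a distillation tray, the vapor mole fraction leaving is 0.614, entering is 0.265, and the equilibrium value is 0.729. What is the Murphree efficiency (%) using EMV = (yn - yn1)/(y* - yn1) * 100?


Murphree vapor efficiency: EMV = (y_n - y_(n-1)) / (y*_n - y_(n-1)) * 100
EMV = (0.614 - 0.265) / (0.729 - 0.265) * 100 = 0.349 / 0.464 * 100 = 75.22

75.22 %


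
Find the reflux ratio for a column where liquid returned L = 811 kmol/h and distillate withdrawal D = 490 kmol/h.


Reflux ratio definition: R = L / D (liquid returned / distillate withdrawn)
L = 811 kmol/h, D = 490 kmol/h
R = 811 / 490 = 1.655

1.655


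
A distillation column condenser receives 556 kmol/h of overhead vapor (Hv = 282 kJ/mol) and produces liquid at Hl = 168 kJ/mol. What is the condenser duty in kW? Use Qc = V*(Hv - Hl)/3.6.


Qc = 556 * (282 - 168) / 3.6 = 556 * 114 / 3.6 = 17610

17610 kW


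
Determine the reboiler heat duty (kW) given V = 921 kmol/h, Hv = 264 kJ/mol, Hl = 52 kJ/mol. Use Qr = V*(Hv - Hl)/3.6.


Qr = 921 * (264 - 52) / 3.6 = 921 * 212 / 3.6 = 54240

54240 kW


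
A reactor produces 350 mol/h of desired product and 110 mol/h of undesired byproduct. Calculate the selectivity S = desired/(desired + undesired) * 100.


Selectivity = desired / (desired + undesired) * 100
Total products = 350 + 110 = 460 mol/h
S = 350 / 460 * 100
= 0.7609 * 100
= 76.09 %

76.09 %


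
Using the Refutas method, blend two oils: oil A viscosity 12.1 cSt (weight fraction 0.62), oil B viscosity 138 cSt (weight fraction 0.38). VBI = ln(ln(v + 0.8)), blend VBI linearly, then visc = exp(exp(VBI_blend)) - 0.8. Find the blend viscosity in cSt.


Refutas method: VBN_i = 14.534*ln(ln(visc_i + 0.8)) + 10.975, blended linearly by mass fraction; since VBN is linear in VBI_i = ln(ln(visc_i + 0.8)) and the fractions sum to 1, blend VBI directly: visc = exp(exp(VBI_blend)) - 0.8
VBI_1 = ln(ln(12.1 + 0.8)) = 0.938924
VBI_2 = ln(ln(138 + 0.8)) = 1.59595
VBI_blend = 0.62 * 0.938924 + 0.38 * 1.59595 = 1.18859
visc_blend = exp(exp(1.18859)) - 0.8 = 25.84

25.84 cSt


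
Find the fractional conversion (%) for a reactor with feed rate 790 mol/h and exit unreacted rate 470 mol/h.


X = (F_in - F_out) / F_in * 100
Moles reacted = 790 - 470 = 320
X = 320 / 790 * 100
= 0.4051 * 100
= 40.51 %

40.51 %


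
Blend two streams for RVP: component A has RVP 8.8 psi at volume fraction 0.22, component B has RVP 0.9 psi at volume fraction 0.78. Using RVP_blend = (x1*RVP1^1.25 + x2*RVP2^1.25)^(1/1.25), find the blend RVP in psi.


Chevron index: RVP_blend = (sum xi*RVPi^1.25)^(1/1.25)
RVP^1.25 terms: 0.22 * 8.8^1.25 + 0.78 * 0.9^1.25 = 4.01821
RVP_blend = 4.01821^(1/1.25) = 3.042

3.042 psi


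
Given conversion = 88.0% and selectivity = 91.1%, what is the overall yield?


Overall yield = conversion (%) * selectivity (%) / 100
Conversion = 88.0%, Selectivity = 91.1%
Y = 88.0 * 91.1 / 100
= 80.168 %

80.168 %


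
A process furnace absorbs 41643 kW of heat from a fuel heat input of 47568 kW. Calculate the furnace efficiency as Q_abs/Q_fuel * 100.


Furnace efficiency = Q_absorbed / Q_fuel * 100
= 41643 / 47568 * 100 = 87.54

87.54 %


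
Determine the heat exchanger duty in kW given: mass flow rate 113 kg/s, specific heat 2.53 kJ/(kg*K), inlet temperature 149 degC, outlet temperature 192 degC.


Q = m_dot * cp * delta_T
delta_T = 192 - 149 = 43 K
Q = 113 * 2.53 * 43
= 285.89 * 43
= 12293.27 kW

12293.27 kW


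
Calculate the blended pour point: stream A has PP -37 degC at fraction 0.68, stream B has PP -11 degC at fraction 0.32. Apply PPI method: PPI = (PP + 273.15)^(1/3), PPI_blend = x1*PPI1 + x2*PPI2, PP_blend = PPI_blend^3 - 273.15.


PPI_1 = (-37 + 273.15)^(1/3) = 6.181056
PPI_2 = (-11 + 273.15)^(1/3) = 6.400049
PPI_blend = 0.68 * 6.181056 + 0.32 * 6.400049 = 6.251134
PP_blend = 6.251134^3 - 273.15 = 244.2735 - 273.15 = -28.88

-28.88 degC


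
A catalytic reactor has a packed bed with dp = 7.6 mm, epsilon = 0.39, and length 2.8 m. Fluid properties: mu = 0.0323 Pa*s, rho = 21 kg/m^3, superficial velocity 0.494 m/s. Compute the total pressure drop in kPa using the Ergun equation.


dp = 7.6 mm = 0.0076 m
Viscous term = 150*0.0323*0.494*(1-0.39)^2 / (0.0076^2*0.39^3) = 259932
Inertial term = 1.75*21*0.494^2*(1-0.39) / (0.0076*0.39^3) = 12134.8
dP/L = 259932 + 12134.8 = 272067 Pa/m
dP = 272067 * 2.8 / 1000 = 761.8 kPa

761.8 kPa


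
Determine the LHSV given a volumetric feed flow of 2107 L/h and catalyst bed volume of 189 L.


LHSV = volumetric feed rate / catalyst volume
= 2107 L/h / 189 L
= 11.15 h^-1

11.15 h^-1


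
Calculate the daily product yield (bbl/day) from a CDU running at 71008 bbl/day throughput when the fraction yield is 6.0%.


Crude throughput = 71008 bbl/day
Fraction yield = 6.0%
yield = throughput * fraction / 100
yield = 71008 * 6.0 / 100 = 4260.48

4260.48 bbl/day


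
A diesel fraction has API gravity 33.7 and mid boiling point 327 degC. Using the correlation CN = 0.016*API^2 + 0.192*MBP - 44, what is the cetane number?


CN = 0.016 * 33.7^2 + 0.192 * 327 - 44
CN = 18.17104 + 62.784 - 44 = 36.95504

36.95504


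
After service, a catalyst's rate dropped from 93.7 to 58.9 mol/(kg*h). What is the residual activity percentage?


Activity (%) = (rate_used / rate_fresh) * 100
rate_used = 58.9, rate_fresh = 93.7
= (58.9 / 93.7) * 100
= 0.6286 * 100 = 62.86

62.86 %


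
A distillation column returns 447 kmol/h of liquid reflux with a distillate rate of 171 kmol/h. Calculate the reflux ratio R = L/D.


Reflux ratio definition: R = L / D (liquid returned / distillate withdrawn)
L = 447 kmol/h, D = 171 kmol/h
R = 447 / 171 = 2.614

2.614


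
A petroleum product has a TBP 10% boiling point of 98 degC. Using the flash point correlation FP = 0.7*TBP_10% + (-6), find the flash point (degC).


FP = 0.7 * 98 + (-6) = 62.6

62.6 degC


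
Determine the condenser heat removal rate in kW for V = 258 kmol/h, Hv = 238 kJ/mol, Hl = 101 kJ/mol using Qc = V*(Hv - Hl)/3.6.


Qc = 258 * (238 - 101) / 3.6 = 258 * 137 / 3.6 = 9818

9818 kW


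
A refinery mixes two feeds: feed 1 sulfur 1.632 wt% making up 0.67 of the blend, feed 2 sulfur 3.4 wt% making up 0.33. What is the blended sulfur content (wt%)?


Linear sulfur blending: S_blend = x1*S1 + x2*S2
Contribution 1: 0.67 * 1.632 = 1.09344 wt%
Contribution 2: 0.33 * 3.4 = 1.122 wt%
S_blend = 1.09344 + 1.122 = 2.21544

2.21544 wt%


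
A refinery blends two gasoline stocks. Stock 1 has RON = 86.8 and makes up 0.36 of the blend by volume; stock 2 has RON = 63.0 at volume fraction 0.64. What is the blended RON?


Linear blending: RON_blend = sum(vi * RONi)
Contribution 1: 0.36 * 86.8 = 31.248
Contribution 2: 0.64 * 63.0 = 40.32
RON_blend = 31.248 + 40.32 = 71.568

71.568


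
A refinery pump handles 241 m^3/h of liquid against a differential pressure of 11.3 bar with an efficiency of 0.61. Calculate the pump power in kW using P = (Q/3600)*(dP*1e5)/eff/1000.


Q = 241 / 3600 = 0.0669444 m^3/s
P = 0.0669444 * (11.3 * 1e5) / 0.61 / 1000 = 124.0

124.0 kW


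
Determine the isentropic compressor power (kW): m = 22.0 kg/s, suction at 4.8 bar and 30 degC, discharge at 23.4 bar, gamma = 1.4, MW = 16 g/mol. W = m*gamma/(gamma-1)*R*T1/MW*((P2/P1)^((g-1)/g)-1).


Isentropic work: W = m*(gamma/(gamma-1))*(R*T1/MW)*((P2/P1)^((gamma-1)/gamma) - 1)
T1 = 30 + 273.15 = 303.15 K
Pressure ratio = 23.4 / 4.8 = 4.875
Exponent = (1.4 - 1)/1.4 = 0.285714
(P2/P1)^exp - 1 = 4.875^0.285714 - 1 = 0.572403
W = 22.0 * 1.4 / 0.4 * 8.314 * 303.15 / 16 * 0.572403 = 6943

6943 kW


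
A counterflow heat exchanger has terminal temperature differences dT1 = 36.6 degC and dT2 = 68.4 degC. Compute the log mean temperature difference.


LMTD = (dT1 - dT2) / ln(dT1/dT2)
= (36.6 - 68.4) / ln(36.6 / 68.4) = -31.8 / -0.625325 = 50.85

50.85 degC


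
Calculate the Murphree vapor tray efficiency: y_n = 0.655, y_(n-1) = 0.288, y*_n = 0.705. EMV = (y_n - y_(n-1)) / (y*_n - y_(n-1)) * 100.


Murphree vapor efficiency: EMV = (y_n - y_(n-1)) / (y*_n - y_(n-1)) * 100
EMV = (0.655 - 0.288) / (0.705 - 0.288) * 100 = 0.367 / 0.417 * 100 = 88.01

88.01 %


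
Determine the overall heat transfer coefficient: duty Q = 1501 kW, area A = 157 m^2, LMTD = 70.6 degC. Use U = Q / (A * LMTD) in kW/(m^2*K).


From Q = U*A*LMTD, U = Q / (A * LMTD)
U = 1501 / (157 * 70.6) = 1501 / 11084.2 = 0.1354

0.1354 kW/(m^2*K)


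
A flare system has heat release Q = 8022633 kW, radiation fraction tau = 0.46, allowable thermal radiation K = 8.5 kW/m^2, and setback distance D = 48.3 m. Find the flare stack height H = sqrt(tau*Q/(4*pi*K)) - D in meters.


tau*Q/(4*pi*K) = 0.46 * 8022633 / (4 * pi * 8.5) = 34549.8
sqrt(34549.8) = 185.876
H = 185.876 - 48.3 = 137.6

137.6 m


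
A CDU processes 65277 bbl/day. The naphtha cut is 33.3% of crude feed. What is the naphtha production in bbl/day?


Crude throughput = 65277 bbl/day
Fraction yield = 33.3%
yield = throughput * fraction / 100
yield = 65277 * 33.3 / 100 = 21737.241

21737.241 bbl/day


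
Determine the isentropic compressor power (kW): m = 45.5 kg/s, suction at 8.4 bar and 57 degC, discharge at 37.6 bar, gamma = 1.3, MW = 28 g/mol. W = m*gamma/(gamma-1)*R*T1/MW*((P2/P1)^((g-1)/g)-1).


Isentropic work: W = m*(gamma/(gamma-1))*(R*T1/MW)*((P2/P1)^((gamma-1)/gamma) - 1)
T1 = 57 + 273.15 = 330.15 K
Pressure ratio = 37.6 / 8.4 = 4.47619
Exponent = (1.3 - 1)/1.3 = 0.230769
(P2/P1)^exp - 1 = 4.47619^0.230769 - 1 = 0.413219
W = 45.5 * 1.3 / 0.3 * 8.314 * 330.15 / 28 * 0.413219 = 7987

7987 kW


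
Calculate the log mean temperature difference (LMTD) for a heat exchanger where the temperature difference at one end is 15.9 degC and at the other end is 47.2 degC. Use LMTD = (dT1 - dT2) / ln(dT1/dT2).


LMTD = (dT1 - dT2) / ln(dT1/dT2)
= (15.9 - 47.2) / ln(15.9 / 47.2) = -31.3 / -1.08807 = 28.77

28.77 degC


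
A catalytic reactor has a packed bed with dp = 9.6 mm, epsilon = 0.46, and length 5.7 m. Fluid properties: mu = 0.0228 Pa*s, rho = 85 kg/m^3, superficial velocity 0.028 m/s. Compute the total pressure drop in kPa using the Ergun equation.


dp = 9.6 mm = 0.0096 m
Viscous term = 150*0.0228*0.028*(1-0.46)^2 / (0.0096^2*0.46^3) = 3112.83
Inertial term = 1.75*85*0.028^2*(1-0.46) / (0.0096*0.46^3) = 67.3941
dP/L = 3112.83 + 67.3941 = 3180.22 Pa/m
dP = 3180.22 * 5.7 / 1000 = 18.13 kPa

18.13 kPa


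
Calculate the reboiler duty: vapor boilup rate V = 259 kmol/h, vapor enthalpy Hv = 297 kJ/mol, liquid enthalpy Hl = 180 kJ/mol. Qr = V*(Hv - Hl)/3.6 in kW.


Qr = 259 * (297 - 180) / 3.6 = 259 * 117 / 3.6 = 8418

8418 kW


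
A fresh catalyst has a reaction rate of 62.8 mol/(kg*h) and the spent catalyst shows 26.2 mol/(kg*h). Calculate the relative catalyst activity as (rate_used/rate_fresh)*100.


Activity (%) = (rate_used / rate_fresh) * 100
rate_used = 26.2, rate_fresh = 62.8
= (26.2 / 62.8) * 100
= 0.4172 * 100 = 41.72

41.72 %


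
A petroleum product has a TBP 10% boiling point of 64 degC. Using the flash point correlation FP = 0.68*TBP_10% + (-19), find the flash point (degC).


FP = 0.68 * 64 + (-19) = 24.52

24.52 degC


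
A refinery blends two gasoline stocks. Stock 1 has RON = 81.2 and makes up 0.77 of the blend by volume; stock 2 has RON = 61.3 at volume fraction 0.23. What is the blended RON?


Linear blending: RON_blend = sum(vi * RONi)
Contribution 1: 0.77 * 81.2 = 62.524
Contribution 2: 0.23 * 61.3 = 14.099
RON_blend = 62.524 + 14.099 = 76.623

76.623


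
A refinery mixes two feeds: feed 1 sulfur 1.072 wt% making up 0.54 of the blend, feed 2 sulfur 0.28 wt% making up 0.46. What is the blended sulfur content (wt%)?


Linear sulfur blending: S_blend = x1*S1 + x2*S2
Contribution 1: 0.54 * 1.072 = 0.57888 wt%
Contribution 2: 0.46 * 0.28 = 0.1288 wt%
S_blend = 0.57888 + 0.1288 = 0.70768

0.70768 wt%


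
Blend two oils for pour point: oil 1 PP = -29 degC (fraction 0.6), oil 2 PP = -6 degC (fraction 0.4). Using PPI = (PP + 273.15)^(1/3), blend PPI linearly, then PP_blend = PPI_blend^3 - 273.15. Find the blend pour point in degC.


PPI_1 = (-29 + 273.15)^(1/3) = 6.25008
PPI_2 = (-6 + 273.15)^(1/3) = 6.440482
PPI_blend = 0.6 * 6.25008 + 0.4 * 6.440482 = 6.326241
PP_blend = 6.326241^3 - 273.15 = 253.1845 - 273.15 = -19.97

-19.97 degC


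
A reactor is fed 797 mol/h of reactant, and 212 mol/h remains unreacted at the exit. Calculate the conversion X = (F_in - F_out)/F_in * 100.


X = (F_in - F_out) / F_in * 100
Moles reacted = 797 - 212 = 585
X = 585 / 797 * 100
= 0.7340 * 100
= 73.40 %

73.40 %


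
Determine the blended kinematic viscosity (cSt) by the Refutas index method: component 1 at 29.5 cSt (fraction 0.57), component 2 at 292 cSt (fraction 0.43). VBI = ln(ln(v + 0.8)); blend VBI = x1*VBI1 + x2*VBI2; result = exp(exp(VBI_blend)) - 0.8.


Refutas method: VBN_i = 14.534*ln(ln(visc_i + 0.8)) + 10.975, blended linearly by mass fraction; since VBN is linear in VBI_i = ln(ln(visc_i + 0.8)) and the fractions sum to 1, blend VBI directly: visc = exp(exp(VBI_blend)) - 0.8
VBI_1 = ln(ln(29.5 + 0.8)) = 1.22705
VBI_2 = ln(ln(292 + 0.8)) = 1.73686
VBI_blend = 0.57 * 1.22705 + 0.43 * 1.73686 = 1.44627
visc_blend = exp(exp(1.44627)) - 0.8 = 69.11

69.11 cSt


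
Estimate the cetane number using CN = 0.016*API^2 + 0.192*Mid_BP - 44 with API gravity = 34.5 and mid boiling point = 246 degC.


CN = 0.016 * 34.5^2 + 0.192 * 246 - 44
CN = 19.044 + 47.232 - 44 = 22.276

22.276


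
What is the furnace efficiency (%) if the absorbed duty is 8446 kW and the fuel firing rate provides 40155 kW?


Furnace efficiency = Q_absorbed / Q_fuel * 100
= 8446 / 40155 * 100 = 21.03

21.03 %


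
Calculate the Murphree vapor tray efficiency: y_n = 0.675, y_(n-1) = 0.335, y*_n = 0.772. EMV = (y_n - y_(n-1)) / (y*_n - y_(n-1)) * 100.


Murphree vapor efficiency: EMV = (y_n - y_(n-1)) / (y*_n - y_(n-1)) * 100
EMV = (0.675 - 0.335) / (0.772 - 0.335) * 100 = 0.34 / 0.437 * 100 = 77.80

77.80 %


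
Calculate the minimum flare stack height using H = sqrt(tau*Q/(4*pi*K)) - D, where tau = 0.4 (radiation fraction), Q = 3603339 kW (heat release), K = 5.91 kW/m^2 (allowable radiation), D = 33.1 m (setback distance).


tau*Q/(4*pi*K) = 0.4 * 3603339 / (4 * pi * 5.91) = 19407.4
sqrt(19407.4) = 139.31
H = 139.31 - 33.1 = 106.2

106.2 m


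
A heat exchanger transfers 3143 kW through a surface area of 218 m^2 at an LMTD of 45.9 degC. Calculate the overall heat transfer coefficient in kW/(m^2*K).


From Q = U*A*LMTD, U = Q / (A * LMTD)
U = 3143 / (218 * 45.9) = 3143 / 10006.2 = 0.3141

0.3141 kW/(m^2*K)


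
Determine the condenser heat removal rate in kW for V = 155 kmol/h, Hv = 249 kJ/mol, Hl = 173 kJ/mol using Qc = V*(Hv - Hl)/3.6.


Qc = 155 * (249 - 173) / 3.6 = 155 * 76 / 3.6 = 3272

3272 kW


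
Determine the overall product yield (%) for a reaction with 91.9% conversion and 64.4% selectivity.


Overall yield = conversion (%) * selectivity (%) / 100
Conversion = 91.9%, Selectivity = 64.4%
Y = 91.9 * 64.4 / 100
= 59.1836 %

59.1836 %


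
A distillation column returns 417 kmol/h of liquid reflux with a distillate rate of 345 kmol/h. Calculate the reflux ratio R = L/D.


Reflux ratio definition: R = L / D (liquid returned / distillate withdrawn)
L = 417 kmol/h, D = 345 kmol/h
R = 417 / 345 = 1.209

1.209


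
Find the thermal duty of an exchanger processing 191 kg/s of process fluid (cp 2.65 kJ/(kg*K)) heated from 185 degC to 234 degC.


Q = m_dot * cp * delta_T
delta_T = 234 - 185 = 49 K
Q = 191 * 2.65 * 49
= 506.15 * 49
= 24801.35 kW

24801.35 kW


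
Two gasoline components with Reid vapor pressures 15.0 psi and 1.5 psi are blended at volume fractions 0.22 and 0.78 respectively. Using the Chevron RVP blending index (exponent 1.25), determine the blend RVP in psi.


Chevron index: RVP_blend = (sum xi*RVPi^1.25)^(1/1.25)
RVP^1.25 terms: 0.22 * 15.0^1.25 + 0.78 * 1.5^1.25 = 7.78918
RVP_blend = 7.78918^(1/1.25) = 5.166

5.166 psi


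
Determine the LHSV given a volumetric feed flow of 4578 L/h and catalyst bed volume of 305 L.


LHSV = volumetric feed rate / catalyst volume
= 4578 L/h / 305 L
= 15.01 h^-1

15.01 h^-1


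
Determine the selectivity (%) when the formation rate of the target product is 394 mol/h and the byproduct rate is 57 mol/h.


Selectivity = desired / (desired + undesired) * 100
Total products = 394 + 57 = 451 mol/h
S = 394 / 451 * 100
= 0.8736 * 100
= 87.36 %

87.36 %


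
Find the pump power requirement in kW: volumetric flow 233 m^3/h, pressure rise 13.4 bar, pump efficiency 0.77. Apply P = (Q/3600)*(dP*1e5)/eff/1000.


Q = 233 / 3600 = 0.0647222 m^3/s
P = 0.0647222 * (13.4 * 1e5) / 0.77 / 1000 = 112.6

112.6 kW


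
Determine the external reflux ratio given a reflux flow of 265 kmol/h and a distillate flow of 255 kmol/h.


Reflux ratio definition: R = L / D (liquid returned / distillate withdrawn)
L = 265 kmol/h, D = 255 kmol/h
R = 265 / 255 = 1.039

1.039


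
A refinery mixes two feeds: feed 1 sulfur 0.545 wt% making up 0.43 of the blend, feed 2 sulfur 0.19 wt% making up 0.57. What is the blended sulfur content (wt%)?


Linear sulfur blending: S_blend = x1*S1 + x2*S2
Contribution 1: 0.43 * 0.545 = 0.23435 wt%
Contribution 2: 0.57 * 0.19 = 0.1083 wt%
S_blend = 0.23435 + 0.1083 = 0.34265

0.34265 wt%


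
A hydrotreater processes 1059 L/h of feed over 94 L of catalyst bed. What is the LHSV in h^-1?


LHSV = volumetric feed rate / catalyst volume
= 1059 L/h / 94 L
= 11.27 h^-1

11.27 h^-1


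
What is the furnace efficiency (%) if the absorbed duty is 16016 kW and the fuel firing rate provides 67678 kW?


Furnace efficiency = Q_absorbed / Q_fuel * 100
= 16016 / 67678 * 100 = 23.67

23.67 %


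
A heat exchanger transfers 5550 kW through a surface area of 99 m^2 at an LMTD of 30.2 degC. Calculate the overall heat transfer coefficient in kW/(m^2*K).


From Q = U*A*LMTD, U = Q / (A * LMTD)
U = 5550 / (99 * 30.2) = 5550 / 2989.8 = 1.856

1.856 kW/(m^2*K)


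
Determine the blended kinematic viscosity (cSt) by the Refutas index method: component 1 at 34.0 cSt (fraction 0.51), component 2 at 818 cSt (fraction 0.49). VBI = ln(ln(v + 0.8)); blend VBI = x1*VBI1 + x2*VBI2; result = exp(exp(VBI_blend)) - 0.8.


Refutas method: VBN_i = 14.534*ln(ln(visc_i + 0.8)) + 10.975, blended linearly by mass fraction; since VBN is linear in VBI_i = ln(ln(visc_i + 0.8)) and the fractions sum to 1, blend VBI directly: visc = exp(exp(VBI_blend)) - 0.8
VBI_1 = ln(ln(34.0 + 0.8)) = 1.26684
VBI_2 = ln(ln(818 + 0.8)) = 1.90328
VBI_blend = 0.51 * 1.26684 + 0.49 * 1.90328 = 1.5787
visc_blend = exp(exp(1.5787)) - 0.8 = 126.8

126.8 cSt
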